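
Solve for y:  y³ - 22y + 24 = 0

Possible rational roots are divisors of 24. Testing y = 4 gives 0, so (y - 4) is a factor.
Divide: y³ - 22y + 24 = (y - 4)(y² + 4y - 6).
Apply the quadratic formula to y² + 4y - 6 = 0: y = (-4 ± √40)/2, i.e. y ≈ 1.1623 or y ≈ -5.1623.

y = -5.1623 or y = 1.1623 or y = 4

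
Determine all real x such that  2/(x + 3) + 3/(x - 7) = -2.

Multiply both sides by (x + 3)(x - 7):
2(x - 7) + 3(x + 3) = -2(x + 3)(x - 7).
Expand and collect terms: -2x^2 + 3x + 47 = 0.
By the quadratic formula, x = (-3 +/- sqrt(385)) / -4, so x ~= -4.1554 or x ~= 5.6554.
Neither value makes a denominator zero (x != -3, x != 7), so both are valid.

x = -4.1554 or x = 5.6554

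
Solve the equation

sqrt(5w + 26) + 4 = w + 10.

Isolate the radical: sqrt(5w + 26) = w + 6.
Square both sides: 5w + 26 = (w + 6)^2.
Expand and rearrange: w^2 + 7w + 10 = 0.
Solving gives w = -2 or w = -5.
Check each candidate in the original equation:
  w = -2: sqrt(16) = 4, while w + 6 = 4 — valid.
  w = -5: sqrt(1) = 1, while w + 6 = 1 — valid.

w = -5 or w = -2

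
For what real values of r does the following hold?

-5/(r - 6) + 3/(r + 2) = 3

r = -0.6667 or r = 4

Multiply both sides by (r - 6)(r + 2):
-5(r + 2) + 3(r - 6) = 3(r - 6)(r + 2).
Expand and collect terms: 3r² - 10r - 8 = 0.
Factor or apply the quadratic formula: r = 4 or r = -0.6667.
Neither value makes a denominator zero (r ≠ 6, r ≠ -2), so both are valid.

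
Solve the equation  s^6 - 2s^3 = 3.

s = -1 or s = 1.4422

Let u = s^3. The equation becomes u^2 - 2u - 3 = 0.
Factor: (u - 3)(u + 1) = 0, so u = 3 or u = -1.
s^3 = 3 gives s = (3)^(1/3) ~= 1.4422.
s^3 = -1 gives s = -1.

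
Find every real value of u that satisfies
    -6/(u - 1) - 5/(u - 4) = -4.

u = 1.9345 or u = 5.8155

Multiply both sides by (u - 1)(u - 4):
-6(u - 4) - 5(u - 1) = -4(u - 1)(u - 4).
Expand and collect terms: -4u² + 31u - 45 = 0.
By the quadratic formula, u = (-31 ± √241) / -8, so u ≈ 1.9345 or u ≈ 5.8155.
Neither value makes a denominator zero (u ≠ 1, u ≠ 4), so both are valid.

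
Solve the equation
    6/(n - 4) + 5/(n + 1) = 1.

n = 0.755 or n = 13.245

Multiply both sides by (n - 4)(n + 1):
6(n + 1) + 5(n - 4) = (n - 4)(n + 1).
Expand and collect terms: n^2 - 14n + 10 = 0.
By the quadratic formula, n = (14 +/- sqrt(156)) / 2, so n ~= 13.245 or n ~= 0.755.
Neither value makes a denominator zero (n != 4, n != -1), so both are valid.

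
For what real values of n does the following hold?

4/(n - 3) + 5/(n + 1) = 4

Multiply both sides by (n - 3)(n + 1):
4(n + 1) + 5(n - 3) = 4(n - 3)(n + 1).
Expand and collect terms: 4n² - 17n - 1 = 0.
By the quadratic formula, n = (17 ± √305) / 8, so n ≈ 4.308 or n ≈ -0.058.
Neither value makes a denominator zero (n ≠ 3, n ≠ -1), so both are valid.

n = -0.058 or n = 4.308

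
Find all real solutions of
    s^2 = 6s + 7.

Bring every term to one side: s^2 - 6s - 7 = 0.
Factor: (s + 1)(s - 7) = 0.
So s = -1 or s = 7.

s = -1 or s = 7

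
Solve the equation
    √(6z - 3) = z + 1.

z = 2

Square both sides: 6z - 3 = (z + 1)².
Expand and rearrange: z² - 4z + 4 = 0.
This gives the repeated root z = 2.
Check in the original equation:
  z = 2: √(9) = 3, while z + 1 = 3 — valid.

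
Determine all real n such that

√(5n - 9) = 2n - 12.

n = 9

Square both sides: 5n - 9 = (2n - 12)².
Expand and rearrange: 4n² - 53n + 153 = 0.
Solving gives n = 9 or n = 4.25.
Check each candidate in the original equation:
  n = 9: √(36) = 6, while 2n - 12 = 6 — valid.
  n = 4.25: √(12.25) = 3.5, while 2n - 12 = -3.5 — extraneous.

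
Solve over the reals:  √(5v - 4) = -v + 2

Square both sides: 5v - 4 = (-v + 2)².
Expand and rearrange: v² - 9v + 8 = 0.
Solving gives v = 8 or v = 1.
Check each candidate in the original equation:
  v = 8: √(36) = 6, while -v + 2 = -6 — extraneous.
  v = 1: √(1) = 1, while -v + 2 = 1 — valid.

v = 1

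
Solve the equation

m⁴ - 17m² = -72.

m = -3 or m = -2.8284 or m = 2.8284 or m = 3

Let u = m². The equation becomes u² - 17u + 72 = 0.
Factor: (u - 8)(u - 9) = 0, so u = 8 or u = 9.
m² = 8 gives m = ±2·√(2) ≈ ±2.8284.
m² = 9 gives m = ±3.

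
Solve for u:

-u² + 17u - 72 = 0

Factor: -1(u - 8)(u - 9) = 0.
So u = 8 or u = 9.

u = 8 or u = 9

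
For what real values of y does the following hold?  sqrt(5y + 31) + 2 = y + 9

Isolate the radical: sqrt(5y + 31) = y + 7.
Square both sides: 5y + 31 = (y + 7)^2.
Expand and rearrange: y^2 + 9y + 18 = 0.
Solving gives y = -3 or y = -6.
Check each candidate in the original equation:
  y = -3: sqrt(16) = 4, while y + 7 = 4 — valid.
  y = -6: sqrt(1) = 1, while y + 7 = 1 — valid.

y = -6 or y = -3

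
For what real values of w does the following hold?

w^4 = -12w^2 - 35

No real solutions.

Let u = w^2. The equation becomes u^2 + 12u + 35 = 0.
Factor: (u + 5)(u + 7) = 0, so u = -5 or u = -7.
w^2 = -5 < 0 has no real solution.
w^2 = -7 < 0 has no real solution.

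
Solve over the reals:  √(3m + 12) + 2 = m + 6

m = -4 or m = -1

Isolate the radical: √(3m + 12) = m + 4.
Square both sides: 3m + 12 = (m + 4)².
Expand and rearrange: m² + 5m + 4 = 0.
Solving gives m = -1 or m = -4.
Check each candidate in the original equation:
  m = -1: √(9) = 3, while m + 4 = 3 — valid.
  m = -4: √(0) = 0, while m + 4 = 0 — valid.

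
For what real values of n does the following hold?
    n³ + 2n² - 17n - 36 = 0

Possible rational roots are divisors of -36. Testing n = -4 gives 0, so (n + 4) is a factor.
Divide: n³ + 2n² - 17n - 36 = (n + 4)(n² - 2n - 9).
Apply the quadratic formula to n² - 2n - 9 = 0: n = (2 ± √40)/2, i.e. n ≈ 4.1623 or n ≈ -2.1623.

n = -4 or n = -2.1623 or n = 4.1623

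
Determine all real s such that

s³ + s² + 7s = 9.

Rearrange: s³ + s² + 7s - 9 = 0.
Possible rational roots are divisors of -9. Testing s = 1 gives 0, so (s - 1) is a factor.
Divide: s³ + s² + 7s - 9 = (s - 1)(s² + 2s + 9).
The quadratic s² + 2s + 9 has discriminant -32 < 0, so no further real roots.

s = 1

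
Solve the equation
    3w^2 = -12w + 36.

Bring every term to one side: 3w^2 + 12w - 36 = 0.
Factor: 3(w - 2)(w + 6) = 0.
So w = 2 or w = -6.

w = -6 or w = 2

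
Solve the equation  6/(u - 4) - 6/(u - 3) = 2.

Multiply both sides by (u - 4)(u - 3):
6(u - 3) - 6(u - 4) = 2(u - 4)(u - 3).
Expand and collect terms: 2u^2 - 14u + 18 = 0.
By the quadratic formula, u = (14 +/- sqrt(52)) / 4, so u ~= 5.3028 or u ~= 1.6972.
Neither value makes a denominator zero (u != 4, u != 3), so both are valid.

u = 1.6972 or u = 5.3028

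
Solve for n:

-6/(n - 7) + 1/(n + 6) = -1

n = -6.6954 or n = 12.6954

Multiply both sides by (n - 7)(n + 6):
-6(n + 6) + (n - 7) = -(n - 7)(n + 6).
Expand and collect terms: -n² + 6n + 85 = 0.
By the quadratic formula, n = (-6 ± √376) / -2, so n ≈ -6.6954 or n ≈ 12.6954.
Neither value makes a denominator zero (n ≠ 7, n ≠ -6), so both are valid.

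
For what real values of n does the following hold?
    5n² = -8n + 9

Rearrange to standard form: 5n² + 8n - 9 = 0.
Discriminant: (8)² − 4·5·(-9) = 244.
Quadratic formula: n = (-8 ± √244) / 10.
So n = -4/5 + √(61)/5 ≈ 0.762 or n = -√(61)/5 - 4/5 ≈ -2.362.

n = -2.362 or n = 0.762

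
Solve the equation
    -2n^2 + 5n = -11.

Rearrange to standard form: -2n^2 + 5n + 11 = 0.
Discriminant: (5)^2 - 4*(-2)*11 = 113.
Quadratic formula: n = (-5 +/- sqrt(113)) / (-4).
So n = 5/4 - sqrt(113)/4 ~= -1.4075 or n = 5/4 + sqrt(113)/4 ~= 3.9075.

n = -1.4075 or n = 3.9075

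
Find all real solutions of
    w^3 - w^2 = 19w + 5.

w = -3.7321 or w = -0.2679 or w = 5

Rearrange: w^3 - w^2 - 19w - 5 = 0.
Possible rational roots are divisors of -5. Testing w = 5 gives 0, so (w - 5) is a factor.
Divide: w^3 - w^2 - 19w - 5 = (w - 5)(w^2 + 4w + 1).
Apply the quadratic formula to w^2 + 4w + 1 = 0: w = (-4 +/- sqrt(12))/2, i.e. w ~= -0.2679 or w ~= -3.7321.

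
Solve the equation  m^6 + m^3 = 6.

m = -1.4422 or m = 1.2599

Let u = m^3. The equation becomes u^2 + u - 6 = 0.
Factor: (u - 2)(u + 3) = 0, so u = 2 or u = -3.
m^3 = 2 gives m = (2)^(1/3) ~= 1.2599.
m^3 = -3 gives m = -(3)^(1/3) ~= -1.4422.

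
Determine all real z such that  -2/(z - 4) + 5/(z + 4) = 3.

Multiply both sides by (z - 4)(z + 4):
-2(z + 4) + 5(z - 4) = 3(z - 4)(z + 4).
Expand and collect terms: 3z^2 - 3z - 20 = 0.
By the quadratic formula, z = (3 +/- sqrt(249)) / 6, so z ~= 3.13 or z ~= -2.13.
Neither value makes a denominator zero (z != 4, z != -4), so both are valid.

z = -2.13 or z = 3.13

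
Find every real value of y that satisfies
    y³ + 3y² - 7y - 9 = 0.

Possible rational roots are divisors of -9. Testing y = -1 gives 0, so (y + 1) is a factor.
Divide: y³ + 3y² - 7y - 9 = (y + 1)(y² + 2y - 9).
Apply the quadratic formula to y² + 2y - 9 = 0: y = (-2 ± √40)/2, i.e. y ≈ 2.1623 or y ≈ -4.1623.

y = -4.1623 or y = -1 or y = 2.1623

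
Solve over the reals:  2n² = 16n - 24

Bring every term to one side: 2n² - 16n + 24 = 0.
Factor: 2(n - 2)(n - 6) = 0.
So n = 2 or n = 6.

n = 2 or n = 6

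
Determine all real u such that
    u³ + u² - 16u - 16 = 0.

Possible rational roots are divisors of -16. Testing u = 4 gives 0, so (u - 4) is a factor.
Divide: u³ + u² - 16u - 16 = (u - 4)(u² + 5u + 4).
Factor the quadratic: u = -1 or u = -4.

u = -4 or u = -1 or u = 4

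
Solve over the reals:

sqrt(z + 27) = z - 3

Square both sides: z + 27 = (z - 3)^2.
Expand and rearrange: z^2 - 7z - 18 = 0.
Solving gives z = 9 or z = -2.
Check each candidate in the original equation:
  z = 9: sqrt(36) = 6, while z - 3 = 6 — valid.
  z = -2: sqrt(25) = 5, while z - 3 = -5 — extraneous.

z = 9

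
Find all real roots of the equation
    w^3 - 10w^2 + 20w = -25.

Rearrange: w^3 - 10w^2 + 20w + 25 = 0.
Possible rational roots are divisors of 25. Testing w = 5 gives 0, so (w - 5) is a factor.
Divide: w^3 - 10w^2 + 20w + 25 = (w - 5)(w^2 - 5w - 5).
Apply the quadratic formula to w^2 - 5w - 5 = 0: w = (5 +/- sqrt(45))/2, i.e. w ~= 5.8541 or w ~= -0.8541.

w = -0.8541 or w = 5 or w = 5.8541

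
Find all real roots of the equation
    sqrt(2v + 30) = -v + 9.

v = 3

Square both sides: 2v + 30 = (-v + 9)^2.
Expand and rearrange: v^2 - 20v + 51 = 0.
Solving gives v = 17 or v = 3.
Check each candidate in the original equation:
  v = 17: sqrt(64) = 8, while -v + 9 = -8 — extraneous.
  v = 3: sqrt(36) = 6, while -v + 9 = 6 — valid.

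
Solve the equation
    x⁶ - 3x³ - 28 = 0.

Let u = x³. The equation becomes u² - 3u - 28 = 0.
Factor: (u - 7)(u + 4) = 0, so u = 7 or u = -4.
x³ = 7 gives x = ∛(7) ≈ 1.9129.
x³ = -4 gives x = -∛(4) ≈ -1.5874.

x = -1.5874 or x = 1.9129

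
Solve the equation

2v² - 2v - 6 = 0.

v = -1.3028 or v = 2.3028

Discriminant: (-2)² − 4·2·(-6) = 52.
Quadratic formula: v = (2 ± √52) / 4.
So v = 1/2 + √(13)/2 ≈ 2.3028 or v = 1/2 - √(13)/2 ≈ -1.3028.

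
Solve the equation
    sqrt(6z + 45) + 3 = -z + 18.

Isolate the radical: sqrt(6z + 45) = -z + 15.
Square both sides: 6z + 45 = (-z + 15)^2.
Expand and rearrange: z^2 - 36z + 180 = 0.
Solving gives z = 30 or z = 6.
Check each candidate in the original equation:
  z = 30: sqrt(225) = 15, while -z + 15 = -15 — extraneous.
  z = 6: sqrt(81) = 9, while -z + 15 = 9 — valid.

z = 6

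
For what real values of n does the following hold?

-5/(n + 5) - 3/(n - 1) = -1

Multiply both sides by (n + 5)(n - 1):
-5(n - 1) - 3(n + 5) = -(n + 5)(n - 1).
Expand and collect terms: -n² + 4n + 15 = 0.
By the quadratic formula, n = (-4 ± √76) / -2, so n ≈ -2.3589 or n ≈ 6.3589.
Neither value makes a denominator zero (n ≠ -5, n ≠ 1), so both are valid.

n = -2.3589 or n = 6.3589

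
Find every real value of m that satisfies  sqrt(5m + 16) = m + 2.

m = 4

Square both sides: 5m + 16 = (m + 2)^2.
Expand and rearrange: m^2 - m - 12 = 0.
Solving gives m = 4 or m = -3.
Check each candidate in the original equation:
  m = 4: sqrt(36) = 6, while m + 2 = 6 — valid.
  m = -3: sqrt(1) = 1, while m + 2 = -1 — extraneous.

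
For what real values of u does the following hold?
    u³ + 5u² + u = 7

Rearrange: u³ + 5u² + u - 7 = 0.
Possible rational roots are divisors of -7. Testing u = 1 gives 0, so (u - 1) is a factor.
Divide: u³ + 5u² + u - 7 = (u - 1)(u² + 6u + 7).
Apply the quadratic formula to u² + 6u + 7 = 0: u = (-6 ± √8)/2, i.e. u ≈ -1.5858 or u ≈ -4.4142.

u = -4.4142 or u = -1.5858 or u = 1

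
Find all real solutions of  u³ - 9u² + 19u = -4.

u = -0.1926 or u = 4 or u = 5.1926

Rearrange: u³ - 9u² + 19u + 4 = 0.
Possible rational roots are divisors of 4. Testing u = 4 gives 0, so (u - 4) is a factor.
Divide: u³ - 9u² + 19u + 4 = (u - 4)(u² - 5u - 1).
Apply the quadratic formula to u² - 5u - 1 = 0: u = (5 ± √29)/2, i.e. u ≈ 5.1926 or u ≈ -0.1926.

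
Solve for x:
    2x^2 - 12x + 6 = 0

x = 0.5505 or x = 5.4495

Discriminant: (-12)^2 - 4*2*6 = 96.
Quadratic formula: x = (12 +/- sqrt(96)) / 4.
So x = sqrt(6) + 3 ~= 5.4495 or x = 3 - sqrt(6) ~= 0.5505.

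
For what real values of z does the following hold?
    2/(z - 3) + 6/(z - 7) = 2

Multiply both sides by (z - 3)(z - 7):
2(z - 7) + 6(z - 3) = 2(z - 3)(z - 7).
Expand and collect terms: 2z^2 - 28z + 74 = 0.
By the quadratic formula, z = (28 +/- sqrt(192)) / 4, so z ~= 10.4641 or z ~= 3.5359.
Neither value makes a denominator zero (z != 3, z != 7), so both are valid.

z = 3.5359 or z = 10.4641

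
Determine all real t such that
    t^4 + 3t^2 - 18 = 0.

Let u = t^2. The equation becomes u^2 + 3u - 18 = 0.
Factor: (u - 3)(u + 6) = 0, so u = 3 or u = -6.
t^2 = 3 gives t = +/-sqrt(3) ~= +/-1.7321.
t^2 = -6 < 0 has no real solution.

t = -1.7321 or t = 1.7321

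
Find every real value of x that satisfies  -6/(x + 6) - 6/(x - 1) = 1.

x = -15.4462 or x = -1.5538

Multiply both sides by (x + 6)(x - 1):
-6(x - 1) - 6(x + 6) = (x + 6)(x - 1).
Expand and collect terms: x^2 + 17x + 24 = 0.
By the quadratic formula, x = (-17 +/- sqrt(193)) / 2, so x ~= -1.5538 or x ~= -15.4462.
Neither value makes a denominator zero (x != -6, x != 1), so both are valid.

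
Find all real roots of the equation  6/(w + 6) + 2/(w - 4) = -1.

Multiply both sides by (w + 6)(w - 4):
6(w - 4) + 2(w + 6) = -(w + 6)(w - 4).
Expand and collect terms: -w² - 10w + 36 = 0.
By the quadratic formula, w = (10 ± √244) / -2, so w ≈ -12.8102 or w ≈ 2.8102.
Neither value makes a denominator zero (w ≠ -6, w ≠ 4), so both are valid.

w = -12.8102 or w = 2.8102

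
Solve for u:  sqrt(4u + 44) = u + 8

Square both sides: 4u + 44 = (u + 8)^2.
Expand and rearrange: u^2 + 12u + 20 = 0.
Solving gives u = -2 or u = -10.
Check each candidate in the original equation:
  u = -2: sqrt(36) = 6, while u + 8 = 6 — valid.
  u = -10: sqrt(4) = 2, while u + 8 = -2 — extraneous.

u = -2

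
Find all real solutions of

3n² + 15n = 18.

Bring every term to one side: 3n² + 15n - 18 = 0.
Factor: 3(n - 1)(n + 6) = 0.
So n = 1 or n = -6.

n = -6 or n = 1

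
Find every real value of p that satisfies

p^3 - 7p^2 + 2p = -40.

p = -2 or p = 4 or p = 5

Rearrange: p^3 - 7p^2 + 2p + 40 = 0.
Possible rational roots are divisors of 40. Testing p = 5 gives 0, so (p - 5) is a factor.
Divide: p^3 - 7p^2 + 2p + 40 = (p - 5)(p^2 - 2p - 8).
Factor the quadratic: p = 4 or p = -2.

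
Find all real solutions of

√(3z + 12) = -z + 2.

z = -1

Square both sides: 3z + 12 = (-z + 2)².
Expand and rearrange: z² - 7z - 8 = 0.
Solving gives z = 8 or z = -1.
Check each candidate in the original equation:
  z = 8: √(36) = 6, while -z + 2 = -6 — extraneous.
  z = -1: √(9) = 3, while -z + 2 = 3 — valid.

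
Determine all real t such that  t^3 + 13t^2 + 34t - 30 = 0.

t = -8.6904 or t = -5 or t = 0.6904

Possible rational roots are divisors of -30. Testing t = -5 gives 0, so (t + 5) is a factor.
Divide: t^3 + 13t^2 + 34t - 30 = (t + 5)(t^2 + 8t - 6).
Apply the quadratic formula to t^2 + 8t - 6 = 0: t = (-8 +/- sqrt(88))/2, i.e. t ~= 0.6904 or t ~= -8.6904.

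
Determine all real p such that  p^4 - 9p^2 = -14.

p = -2.6458 or p = -1.4142 or p = 1.4142 or p = 2.6458

Let u = p^2. The equation becomes u^2 - 9u + 14 = 0.
Factor: (u - 2)(u - 7) = 0, so u = 2 or u = 7.
p^2 = 2 gives p = +/-sqrt(2) ~= +/-1.4142.
p^2 = 7 gives p = +/-sqrt(7) ~= +/-2.6458.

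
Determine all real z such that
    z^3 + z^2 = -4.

Rearrange: z^3 + z^2 + 4 = 0.
Possible rational roots are divisors of 4. Testing z = -2 gives 0, so (z + 2) is a factor.
Divide: z^3 + z^2 + 4 = (z + 2)(z^2 - z + 2).
The quadratic z^2 - z + 2 has discriminant -7 < 0, so no further real roots.

z = -2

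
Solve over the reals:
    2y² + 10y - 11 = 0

Discriminant: (10)² − 4·2·(-11) = 188.
Quadratic formula: y = (-10 ± √188) / 4.
So y = -5/2 + √(47)/2 ≈ 0.9278 or y = -√(47)/2 - 5/2 ≈ -5.9278.

y = -5.9278 or y = 0.9278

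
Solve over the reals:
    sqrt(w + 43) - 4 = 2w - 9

Isolate the radical: sqrt(w + 43) = 2w - 5.
Square both sides: w + 43 = (2w - 5)^2.
Expand and rearrange: 4w^2 - 21w - 18 = 0.
Solving gives w = 6 or w = -0.75.
Check each candidate in the original equation:
  w = 6: sqrt(49) = 7, while 2w - 5 = 7 — valid.
  w = -0.75: sqrt(42.25) = 6.5, while 2w - 5 = -6.5 — extraneous.

w = 6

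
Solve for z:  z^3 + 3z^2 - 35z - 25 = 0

Possible rational roots are divisors of -25. Testing z = 5 gives 0, so (z - 5) is a factor.
Divide: z^3 + 3z^2 - 35z - 25 = (z - 5)(z^2 + 8z + 5).
Apply the quadratic formula to z^2 + 8z + 5 = 0: z = (-8 +/- sqrt(44))/2, i.e. z ~= -0.6834 or z ~= -7.3166.

z = -7.3166 or z = -0.6834 or z = 5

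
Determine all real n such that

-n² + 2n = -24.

n = -4 or n = 6

Bring every term to one side: -n² + 2n + 24 = 0.
Factor: -1(n - 6)(n + 4) = 0.
So n = 6 or n = -4.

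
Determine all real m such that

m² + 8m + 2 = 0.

m = -7.7417 or m = -0.2583

Discriminant: (8)² − 4·1·2 = 56.
Quadratic formula: m = (-8 ± √56) / 2.
So m = -4 + √(14) ≈ -0.2583 or m = -4 - √(14) ≈ -7.7417.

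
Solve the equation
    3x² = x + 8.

x = -1.4748 or x = 1.8081

Rearrange to standard form: 3x² - x - 8 = 0.
Discriminant: (-1)² − 4·3·(-8) = 97.
Quadratic formula: x = (1 ± √97) / 6.
So x = 1/6 + √(97)/6 ≈ 1.8081 or x = 1/6 - √(97)/6 ≈ -1.4748.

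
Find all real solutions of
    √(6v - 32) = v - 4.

v = 6 or v = 8

Square both sides: 6v - 32 = (v - 4)².
Expand and rearrange: v² - 14v + 48 = 0.
Solving gives v = 8 or v = 6.
Check each candidate in the original equation:
  v = 8: √(16) = 4, while v - 4 = 4 — valid.
  v = 6: √(4) = 2, while v - 4 = 2 — valid.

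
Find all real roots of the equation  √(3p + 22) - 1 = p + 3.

Isolate the radical: √(3p + 22) = p + 4.
Square both sides: 3p + 22 = (p + 4)².
Expand and rearrange: p² + 5p - 6 = 0.
Solving gives p = 1 or p = -6.
Check each candidate in the original equation:
  p = 1: √(25) = 5, while p + 4 = 5 — valid.
  p = -6: √(4) = 2, while p + 4 = -2 — extraneous.

p = 1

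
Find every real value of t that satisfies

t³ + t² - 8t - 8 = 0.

t = -2.8284 or t = -1 or t = 2.8284

Possible rational roots are divisors of -8. Testing t = -1 gives 0, so (t + 1) is a factor.
Divide: t³ + t² - 8t - 8 = (t + 1)(t² - 8).
Apply the quadratic formula to t² - 8 = 0: t = (0 ± √32)/2, i.e. t ≈ 2.8284 or t ≈ -2.8284.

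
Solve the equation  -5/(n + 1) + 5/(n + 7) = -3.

Multiply both sides by (n + 1)(n + 7):
-5(n + 7) + 5(n + 1) = -3(n + 1)(n + 7).
Expand and collect terms: -3n^2 - 24n + 9 = 0.
By the quadratic formula, n = (24 +/- sqrt(684)) / -6, so n ~= -8.3589 or n ~= 0.3589.
Neither value makes a denominator zero (n != -1, n != -7), so both are valid.

n = -8.3589 or n = 0.3589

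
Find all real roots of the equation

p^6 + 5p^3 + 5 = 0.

Let u = p^3. The equation becomes u^2 + 5u + 5 = 0.
By the quadratic formula, u = -5/2 + sqrt(5)/2 or u = -5/2 - sqrt(5)/2.
p^3 = -5/2 + sqrt(5)/2 gives p = -(5/2 - sqrt(5)/2)^(1/3) ~= -1.1139.
p^3 = -5/2 - sqrt(5)/2 gives p = -(sqrt(5)/2 + 5/2)^(1/3) ~= -1.5352.

p = -1.5352 or p = -1.1139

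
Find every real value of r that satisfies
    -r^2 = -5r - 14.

Bring every term to one side: -r^2 + 5r + 14 = 0.
Factor: -1(r - 7)(r + 2) = 0.
So r = 7 or r = -2.

r = -2 or r = 7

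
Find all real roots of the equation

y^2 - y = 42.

y = -6 or y = 7

Bring every term to one side: y^2 - y - 42 = 0.
Factor: (y - 7)(y + 6) = 0.
So y = 7 or y = -6.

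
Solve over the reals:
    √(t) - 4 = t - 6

t = 4

Isolate the radical: √(t) = t - 2.
Square both sides: t = (t - 2)².
Expand and rearrange: t² - 5t + 4 = 0.
Solving gives t = 4 or t = 1.
Check each candidate in the original equation:
  t = 4: √(4) = 2, while t - 2 = 2 — valid.
  t = 1: √(1) = 1, while t - 2 = -1 — extraneous.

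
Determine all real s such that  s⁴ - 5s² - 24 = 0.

Let u = s². The equation becomes u² - 5u - 24 = 0.
Factor: (u + 3)(u - 8) = 0, so u = -3 or u = 8.
s² = -3 < 0 has no real solution.
s² = 8 gives s = ±2·√(2) ≈ ±2.8284.

s = -2.8284 or s = 2.8284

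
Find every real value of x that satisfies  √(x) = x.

Square both sides: x = (x)².
Expand and rearrange: x² - x = 0.
Solving gives x = 1 or x = 0.
Check each candidate in the original equation:
  x = 1: √(1) = 1, while x = 1 — valid.
  x = 0: √(0) = 0, while x = 0 — valid.

x = 0 or x = 1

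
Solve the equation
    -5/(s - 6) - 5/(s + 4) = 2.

s = -7.0902 or s = 4.0902

Multiply both sides by (s - 6)(s + 4):
-5(s + 4) - 5(s - 6) = 2(s - 6)(s + 4).
Expand and collect terms: 2s^2 + 6s - 58 = 0.
By the quadratic formula, s = (-6 +/- sqrt(500)) / 4, so s ~= 4.0902 or s ~= -7.0902.
Neither value makes a denominator zero (s != 6, s != -4), so both are valid.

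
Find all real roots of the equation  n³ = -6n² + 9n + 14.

Rearrange: n³ + 6n² - 9n - 14 = 0.
Possible rational roots are divisors of -14. Testing n = 2 gives 0, so (n - 2) is a factor.
Divide: n³ + 6n² - 9n - 14 = (n - 2)(n² + 8n + 7).
Factor the quadratic: n = -1 or n = -7.

n = -7 or n = -1 or n = 2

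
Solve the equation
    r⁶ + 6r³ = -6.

r = -1.6789 or r = -1.0823

Let u = r³. The equation becomes u² + 6u + 6 = 0.
By the quadratic formula, u = -3 + √(3) or u = -3 - √(3).
r³ = -3 + √(3) gives r = -∛(3 - √(3)) ≈ -1.0823.
r³ = -3 - √(3) gives r = -∛(√(3) + 3) ≈ -1.6789.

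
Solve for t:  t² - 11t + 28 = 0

Factor: (t - 7)(t - 4) = 0.
So t = 7 or t = 4.

t = 4 or t = 7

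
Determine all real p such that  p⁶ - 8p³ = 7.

p = -0.9267 or p = 2.0642

Let u = p³. The equation becomes u² - 8u - 7 = 0.
By the quadratic formula, u = 4 + √(23) or u = 4 - √(23).
p³ = 4 + √(23) gives p = ∛(4 + √(23)) ≈ 2.0642.
p³ = 4 - √(23) gives p = -∛(-4 + √(23)) ≈ -0.9267.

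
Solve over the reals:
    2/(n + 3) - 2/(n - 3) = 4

n = -2.4495 or n = 2.4495

Multiply both sides by (n + 3)(n - 3):
2(n - 3) - 2(n + 3) = 4(n + 3)(n - 3).
Expand and collect terms: 4n² - 24 = 0.
By the quadratic formula, n = (0 ± √384) / 8, so n ≈ 2.4495 or n ≈ -2.4495.
Neither value makes a denominator zero (n ≠ -3, n ≠ 3), so both are valid.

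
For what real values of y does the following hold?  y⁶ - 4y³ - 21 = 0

y = -1.4422 or y = 1.9129

Let u = y³. The equation becomes u² - 4u - 21 = 0.
Factor: (u + 3)(u - 7) = 0, so u = -3 or u = 7.
y³ = -3 gives y = -∛(3) ≈ -1.4422.
y³ = 7 gives y = ∛(7) ≈ 1.9129.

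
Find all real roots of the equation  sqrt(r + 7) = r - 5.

Square both sides: r + 7 = (r - 5)^2.
Expand and rearrange: r^2 - 11r + 18 = 0.
Solving gives r = 9 or r = 2.
Check each candidate in the original equation:
  r = 9: sqrt(16) = 4, while r - 5 = 4 — valid.
  r = 2: sqrt(9) = 3, while r - 5 = -3 — extraneous.

r = 9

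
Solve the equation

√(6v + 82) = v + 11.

Square both sides: 6v + 82 = (v + 11)².
Expand and rearrange: v² + 16v + 39 = 0.
Solving gives v = -3 or v = -13.
Check each candidate in the original equation:
  v = -3: √(64) = 8, while v + 11 = 8 — valid.
  v = -13: √(4) = 2, while v + 11 = -2 — extraneous.

v = -3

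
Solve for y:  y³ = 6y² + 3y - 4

Rearrange: y³ - 6y² - 3y + 4 = 0.
Possible rational roots are divisors of 4. Testing y = -1 gives 0, so (y + 1) is a factor.
Divide: y³ - 6y² - 3y + 4 = (y + 1)(y² - 7y + 4).
Apply the quadratic formula to y² - 7y + 4 = 0: y = (7 ± √33)/2, i.e. y ≈ 6.3723 or y ≈ 0.6277.

y = -1 or y = 0.6277 or y = 6.3723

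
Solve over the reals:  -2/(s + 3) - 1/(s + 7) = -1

s = -6.3723 or s = -0.6277

Multiply both sides by (s + 3)(s + 7):
-2(s + 7) - (s + 3) = -(s + 3)(s + 7).
Expand and collect terms: -s^2 - 7s - 4 = 0.
By the quadratic formula, s = (7 +/- sqrt(33)) / -2, so s ~= -6.3723 or s ~= -0.6277.
Neither value makes a denominator zero (s != -3, s != -7), so both are valid.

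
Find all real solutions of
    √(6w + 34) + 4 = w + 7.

Isolate the radical: √(6w + 34) = w + 3.
Square both sides: 6w + 34 = (w + 3)².
Expand and rearrange: w² - 25 = 0.
Solving gives w = 5 or w = -5.
Check each candidate in the original equation:
  w = 5: √(64) = 8, while w + 3 = 8 — valid.
  w = -5: √(4) = 2, while w + 3 = -2 — extraneous.

w = 5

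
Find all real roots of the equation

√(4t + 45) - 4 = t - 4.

Isolate the radical: √(4t + 45) = t.
Square both sides: 4t + 45 = (t)².
Expand and rearrange: t² - 4t - 45 = 0.
Solving gives t = 9 or t = -5.
Check each candidate in the original equation:
  t = 9: √(81) = 9, while t = 9 — valid.
  t = -5: √(25) = 5, while t = -5 — extraneous.

t = 9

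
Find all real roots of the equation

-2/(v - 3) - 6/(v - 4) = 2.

Multiply both sides by (v - 3)(v - 4):
-2(v - 4) - 6(v - 3) = 2(v - 3)(v - 4).
Expand and collect terms: 2v^2 - 6v - 2 = 0.
By the quadratic formula, v = (6 +/- sqrt(52)) / 4, so v ~= 3.3028 or v ~= -0.3028.
Neither value makes a denominator zero (v != 3, v != 4), so both are valid.

v = -0.3028 or v = 3.3028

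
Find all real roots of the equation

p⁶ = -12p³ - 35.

p = -1.9129 or p = -1.71

Let u = p³. The equation becomes u² + 12u + 35 = 0.
Factor: (u + 7)(u + 5) = 0, so u = -7 or u = -5.
p³ = -7 gives p = -∛(7) ≈ -1.9129.
p³ = -5 gives p = -∛(5) ≈ -1.71.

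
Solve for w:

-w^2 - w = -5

w = -2.7913 or w = 1.7913

Rearrange to standard form: -w^2 - w + 5 = 0.
Discriminant: (-1)^2 - 4*(-1)*5 = 21.
Quadratic formula: w = (1 +/- sqrt(21)) / (-2).
So w = -sqrt(21)/2 - 1/2 ~= -2.7913 or w = -1/2 + sqrt(21)/2 ~= 1.7913.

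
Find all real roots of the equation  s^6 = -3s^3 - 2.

Let u = s^3. The equation becomes u^2 + 3u + 2 = 0.
Factor: (u + 1)(u + 2) = 0, so u = -1 or u = -2.
s^3 = -1 gives s = -1.
s^3 = -2 gives s = -(2)^(1/3) ~= -1.2599.

s = -1.2599 or s = -1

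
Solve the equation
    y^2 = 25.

y = -5 or y = 5

Bring every term to one side: y^2 - 25 = 0.
Factor: (y - 5)(y + 5) = 0.
So y = 5 or y = -5.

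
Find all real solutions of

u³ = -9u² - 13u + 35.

u = -5.3166 or u = -5 or u = 1.3166

Rearrange: u³ + 9u² + 13u - 35 = 0.
Possible rational roots are divisors of -35. Testing u = -5 gives 0, so (u + 5) is a factor.
Divide: u³ + 9u² + 13u - 35 = (u + 5)(u² + 4u - 7).
Apply the quadratic formula to u² + 4u - 7 = 0: u = (-4 ± √44)/2, i.e. u ≈ 1.3166 or u ≈ -5.3166.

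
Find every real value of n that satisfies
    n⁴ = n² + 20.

Let u = n². The equation becomes u² - u - 20 = 0.
Factor: (u + 4)(u - 5) = 0, so u = -4 or u = 5.
n² = -4 < 0 has no real solution.
n² = 5 gives n = ±√(5) ≈ ±2.2361.

n = -2.2361 or n = 2.2361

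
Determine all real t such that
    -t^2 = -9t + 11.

Rearrange to standard form: -t^2 + 9t - 11 = 0.
Discriminant: (9)^2 - 4*(-1)*(-11) = 37.
Quadratic formula: t = (-9 +/- sqrt(37)) / (-2).
So t = 9/2 - sqrt(37)/2 ~= 1.4586 or t = sqrt(37)/2 + 9/2 ~= 7.5414.

t = 1.4586 or t = 7.5414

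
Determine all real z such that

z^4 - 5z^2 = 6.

z = -2.4495 or z = 2.4495

Let u = z^2. The equation becomes u^2 - 5u - 6 = 0.
Factor: (u + 1)(u - 6) = 0, so u = -1 or u = 6.
z^2 = -1 < 0 has no real solution.
z^2 = 6 gives z = +/-sqrt(6) ~= +/-2.4495.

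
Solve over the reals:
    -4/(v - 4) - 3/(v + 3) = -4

Multiply both sides by (v - 4)(v + 3):
-4(v + 3) - 3(v - 4) = -4(v - 4)(v + 3).
Expand and collect terms: -4v² + 11v + 48 = 0.
By the quadratic formula, v = (-11 ± √889) / -8, so v ≈ -2.352 or v ≈ 5.102.
Neither value makes a denominator zero (v ≠ 4, v ≠ -3), so both are valid.

v = -2.352 or v = 5.102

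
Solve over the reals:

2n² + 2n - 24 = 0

n = -4 or n = 3

Factor: 2(n + 4)(n - 3) = 0.
So n = -4 or n = 3.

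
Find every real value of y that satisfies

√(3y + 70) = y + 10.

y = -2

Square both sides: 3y + 70 = (y + 10)².
Expand and rearrange: y² + 17y + 30 = 0.
Solving gives y = -2 or y = -15.
Check each candidate in the original equation:
  y = -2: √(64) = 8, while y + 10 = 8 — valid.
  y = -15: √(25) = 5, while y + 10 = -5 — extraneous.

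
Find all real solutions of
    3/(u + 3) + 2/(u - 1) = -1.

Multiply both sides by (u + 3)(u - 1):
3(u - 1) + 2(u + 3) = -(u + 3)(u - 1).
Expand and collect terms: -u^2 - 7u = 0.
Factor or apply the quadratic formula: u = -7 or u = 0.
Neither value makes a denominator zero (u != -3, u != 1), so both are valid.

u = -7 or u = 0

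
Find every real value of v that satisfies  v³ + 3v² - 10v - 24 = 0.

v = -4 or v = -2 or v = 3

Possible rational roots are divisors of -24. Testing v = 3 gives 0, so (v - 3) is a factor.
Divide: v³ + 3v² - 10v - 24 = (v - 3)(v² + 6v + 8).
Factor the quadratic: v = -2 or v = -4.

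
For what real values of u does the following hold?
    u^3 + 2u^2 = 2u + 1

Rearrange: u^3 + 2u^2 - 2u - 1 = 0.
Possible rational roots are divisors of -1. Testing u = 1 gives 0, so (u - 1) is a factor.
Divide: u^3 + 2u^2 - 2u - 1 = (u - 1)(u^2 + 3u + 1).
Apply the quadratic formula to u^2 + 3u + 1 = 0: u = (-3 +/- sqrt(5))/2, i.e. u ~= -0.382 or u ~= -2.618.

u = -2.618 or u = -0.382 or u = 1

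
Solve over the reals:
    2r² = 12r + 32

Bring every term to one side: 2r² - 12r - 32 = 0.
Factor: 2(r + 2)(r - 8) = 0.
So r = -2 or r = 8.

r = -2 or r = 8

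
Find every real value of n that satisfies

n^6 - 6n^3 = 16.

n = -1.2599 or n = 2

Let u = n^3. The equation becomes u^2 - 6u - 16 = 0.
Factor: (u + 2)(u - 8) = 0, so u = -2 or u = 8.
n^3 = -2 gives n = -(2)^(1/3) ~= -1.2599.
n^3 = 8 gives n = 2.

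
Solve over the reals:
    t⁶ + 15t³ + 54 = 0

Let u = t³. The equation becomes u² + 15u + 54 = 0.
Factor: (u + 9)(u + 6) = 0, so u = -9 or u = -6.
t³ = -9 gives t = -∛(9) ≈ -2.0801.
t³ = -6 gives t = -∛(6) ≈ -1.8171.

t = -2.0801 or t = -1.8171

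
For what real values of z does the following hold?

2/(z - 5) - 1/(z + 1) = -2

Multiply both sides by (z - 5)(z + 1):
2(z + 1) - (z - 5) = -2(z - 5)(z + 1).
Expand and collect terms: -2z^2 + 7z + 3 = 0.
By the quadratic formula, z = (-7 +/- sqrt(73)) / -4, so z ~= -0.386 or z ~= 3.886.
Neither value makes a denominator zero (z != 5, z != -1), so both are valid.

z = -0.386 or z = 3.886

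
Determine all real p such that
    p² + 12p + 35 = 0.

Factor: (p + 7)(p + 5) = 0.
So p = -7 or p = -5.

p = -7 or p = -5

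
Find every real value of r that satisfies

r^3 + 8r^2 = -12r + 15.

Rearrange: r^3 + 8r^2 + 12r - 15 = 0.
Possible rational roots are divisors of -15. Testing r = -5 gives 0, so (r + 5) is a factor.
Divide: r^3 + 8r^2 + 12r - 15 = (r + 5)(r^2 + 3r - 3).
Apply the quadratic formula to r^2 + 3r - 3 = 0: r = (-3 +/- sqrt(21))/2, i.e. r ~= 0.7913 or r ~= -3.7913.

r = -5 or r = -3.7913 or r = 0.7913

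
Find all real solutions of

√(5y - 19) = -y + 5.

y = 4

Square both sides: 5y - 19 = (-y + 5)².
Expand and rearrange: y² - 15y + 44 = 0.
Solving gives y = 11 or y = 4.
Check each candidate in the original equation:
  y = 11: √(36) = 6, while -y + 5 = -6 — extraneous.
  y = 4: √(1) = 1, while -y + 5 = 1 — valid.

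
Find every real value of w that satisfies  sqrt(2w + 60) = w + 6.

Square both sides: 2w + 60 = (w + 6)^2.
Expand and rearrange: w^2 + 10w - 24 = 0.
Solving gives w = 2 or w = -12.
Check each candidate in the original equation:
  w = 2: sqrt(64) = 8, while w + 6 = 8 — valid.
  w = -12: sqrt(36) = 6, while w + 6 = -6 — extraneous.

w = 2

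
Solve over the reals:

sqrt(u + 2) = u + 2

u = -2 or u = -1

Square both sides: u + 2 = (u + 2)^2.
Expand and rearrange: u^2 + 3u + 2 = 0.
Solving gives u = -1 or u = -2.
Check each candidate in the original equation:
  u = -1: sqrt(1) = 1, while u + 2 = 1 — valid.
  u = -2: sqrt(0) = 0, while u + 2 = 0 — valid.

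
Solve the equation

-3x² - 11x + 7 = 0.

Discriminant: (-11)² − 4·(-3)·7 = 205.
Quadratic formula: x = (11 ± √205) / (-6).
So x = -√(205)/6 - 11/6 ≈ -4.2196 or x = -11/6 + √(205)/6 ≈ 0.553.

x = -4.2196 or x = 0.553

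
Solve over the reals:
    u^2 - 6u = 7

u = -1 or u = 7

Bring every term to one side: u^2 - 6u - 7 = 0.
Factor: (u + 1)(u - 7) = 0.
So u = -1 or u = 7.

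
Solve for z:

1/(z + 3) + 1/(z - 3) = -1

Multiply both sides by (z + 3)(z - 3):
(z - 3) + (z + 3) = -(z + 3)(z - 3).
Expand and collect terms: -z^2 - 2z + 9 = 0.
By the quadratic formula, z = (2 +/- sqrt(40)) / -2, so z ~= -4.1623 or z ~= 2.1623.
Neither value makes a denominator zero (z != -3, z != 3), so both are valid.

z = -4.1623 or z = 2.1623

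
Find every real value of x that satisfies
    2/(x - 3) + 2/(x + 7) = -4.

Multiply both sides by (x - 3)(x + 7):
2(x + 7) + 2(x - 3) = -4(x - 3)(x + 7).
Expand and collect terms: -4x² - 20x + 76 = 0.
By the quadratic formula, x = (20 ± √1616) / -8, so x ≈ -7.5249 or x ≈ 2.5249.
Neither value makes a denominator zero (x ≠ 3, x ≠ -7), so both are valid.

x = -7.5249 or x = 2.5249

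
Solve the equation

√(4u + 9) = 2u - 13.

Square both sides: 4u + 9 = (2u - 13)².
Expand and rearrange: 4u² - 56u + 160 = 0.
Solving gives u = 10 or u = 4.
Check each candidate in the original equation:
  u = 10: √(49) = 7, while 2u - 13 = 7 — valid.
  u = 4: √(25) = 5, while 2u - 13 = -5 — extraneous.

u = 10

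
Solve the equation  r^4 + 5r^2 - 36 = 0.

r = -2 or r = 2

Let u = r^2. The equation becomes u^2 + 5u - 36 = 0.
Factor: (u - 4)(u + 9) = 0, so u = 4 or u = -9.
r^2 = 4 gives r = +/-2.
r^2 = -9 < 0 has no real solution.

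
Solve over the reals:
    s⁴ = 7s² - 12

s = -2 or s = -1.7321 or s = 1.7321 or s = 2

Let u = s². The equation becomes u² - 7u + 12 = 0.
Factor: (u - 4)(u - 3) = 0, so u = 4 or u = 3.
s² = 4 gives s = ±2.
s² = 3 gives s = ±√(3) ≈ ±1.7321.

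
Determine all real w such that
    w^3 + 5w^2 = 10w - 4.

w = -6.6056 or w = 0.6056 or w = 1

Rearrange: w^3 + 5w^2 - 10w + 4 = 0.
Possible rational roots are divisors of 4. Testing w = 1 gives 0, so (w - 1) is a factor.
Divide: w^3 + 5w^2 - 10w + 4 = (w - 1)(w^2 + 6w - 4).
Apply the quadratic formula to w^2 + 6w - 4 = 0: w = (-6 +/- sqrt(52))/2, i.e. w ~= 0.6056 or w ~= -6.6056.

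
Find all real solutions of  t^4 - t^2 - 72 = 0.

t = -3 or t = 3

Let u = t^2. The equation becomes u^2 - u - 72 = 0.
Factor: (u + 8)(u - 9) = 0, so u = -8 or u = 9.
t^2 = -8 < 0 has no real solution.
t^2 = 9 gives t = +/-3.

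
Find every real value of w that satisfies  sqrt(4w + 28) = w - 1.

Square both sides: 4w + 28 = (w - 1)^2.
Expand and rearrange: w^2 - 6w - 27 = 0.
Solving gives w = 9 or w = -3.
Check each candidate in the original equation:
  w = 9: sqrt(64) = 8, while w - 1 = 8 — valid.
  w = -3: sqrt(16) = 4, while w - 1 = -4 — extraneous.

w = 9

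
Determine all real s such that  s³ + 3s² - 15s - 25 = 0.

Possible rational roots are divisors of -25. Testing s = -5 gives 0, so (s + 5) is a factor.
Divide: s³ + 3s² - 15s - 25 = (s + 5)(s² - 2s - 5).
Apply the quadratic formula to s² - 2s - 5 = 0: s = (2 ± √24)/2, i.e. s ≈ 3.4495 or s ≈ -1.4495.

s = -5 or s = -1.4495 or s = 3.4495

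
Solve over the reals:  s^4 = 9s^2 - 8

s = -2.8284 or s = -1 or s = 1 or s = 2.8284

Let u = s^2. The equation becomes u^2 - 9u + 8 = 0.
Factor: (u - 8)(u - 1) = 0, so u = 8 or u = 1.
s^2 = 8 gives s = +/-2*sqrt(2) ~= +/-2.8284.
s^2 = 1 gives s = +/-1.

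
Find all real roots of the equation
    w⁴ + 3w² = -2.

No real solutions.

Let u = w². The equation becomes u² + 3u + 2 = 0.
Factor: (u + 2)(u + 1) = 0, so u = -2 or u = -1.
w² = -2 < 0 has no real solution.
w² = -1 < 0 has no real solution.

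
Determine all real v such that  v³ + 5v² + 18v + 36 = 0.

v = -3

Possible rational roots are divisors of 36. Testing v = -3 gives 0, so (v + 3) is a factor.
Divide: v³ + 5v² + 18v + 36 = (v + 3)(v² + 2v + 12).
The quadratic v² + 2v + 12 has discriminant -44 < 0, so no further real roots.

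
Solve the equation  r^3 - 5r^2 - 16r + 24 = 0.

r = -3 or r = 1.1716 or r = 6.8284

Possible rational roots are divisors of 24. Testing r = -3 gives 0, so (r + 3) is a factor.
Divide: r^3 - 5r^2 - 16r + 24 = (r + 3)(r^2 - 8r + 8).
Apply the quadratic formula to r^2 - 8r + 8 = 0: r = (8 +/- sqrt(32))/2, i.e. r ~= 6.8284 or r ~= 1.1716.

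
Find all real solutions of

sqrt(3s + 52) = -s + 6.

s = -1

Square both sides: 3s + 52 = (-s + 6)^2.
Expand and rearrange: s^2 - 15s - 16 = 0.
Solving gives s = 16 or s = -1.
Check each candidate in the original equation:
  s = 16: sqrt(100) = 10, while -s + 6 = -10 — extraneous.
  s = -1: sqrt(49) = 7, while -s + 6 = 7 — valid.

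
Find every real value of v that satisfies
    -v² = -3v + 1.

v = 0.382 or v = 2.618

Rearrange to standard form: -v² + 3v - 1 = 0.
Discriminant: (3)² − 4·(-1)·(-1) = 5.
Quadratic formula: v = (-3 ± √5) / (-2).
So v = 3/2 - √(5)/2 ≈ 0.382 or v = √(5)/2 + 3/2 ≈ 2.618.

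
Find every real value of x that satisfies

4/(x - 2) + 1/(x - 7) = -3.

x = 0.5935 or x = 6.7398

Multiply both sides by (x - 2)(x - 7):
4(x - 7) + (x - 2) = -3(x - 2)(x - 7).
Expand and collect terms: -3x^2 + 22x - 12 = 0.
By the quadratic formula, x = (-22 +/- sqrt(340)) / -6, so x ~= 0.5935 or x ~= 6.7398.
Neither value makes a denominator zero (x != 2, x != 7), so both are valid.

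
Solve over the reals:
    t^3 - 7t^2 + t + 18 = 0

t = -1.4051 or t = 2 or t = 6.4051

Possible rational roots are divisors of 18. Testing t = 2 gives 0, so (t - 2) is a factor.
Divide: t^3 - 7t^2 + t + 18 = (t - 2)(t^2 - 5t - 9).
Apply the quadratic formula to t^2 - 5t - 9 = 0: t = (5 +/- sqrt(61))/2, i.e. t ~= 6.4051 or t ~= -1.4051.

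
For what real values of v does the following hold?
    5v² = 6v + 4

v = -0.477 or v = 1.677

Rearrange to standard form: 5v² - 6v - 4 = 0.
Discriminant: (-6)² − 4·5·(-4) = 116.
Quadratic formula: v = (6 ± √116) / 10.
So v = 3/5 + √(29)/5 ≈ 1.677 or v = 3/5 - √(29)/5 ≈ -0.477.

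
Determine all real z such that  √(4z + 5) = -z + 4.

z = 1

Square both sides: 4z + 5 = (-z + 4)².
Expand and rearrange: z² - 12z + 11 = 0.
Solving gives z = 11 or z = 1.
Check each candidate in the original equation:
  z = 11: √(49) = 7, while -z + 4 = -7 — extraneous.
  z = 1: √(9) = 3, while -z + 4 = 3 — valid.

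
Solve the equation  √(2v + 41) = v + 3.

v = 4

Square both sides: 2v + 41 = (v + 3)².
Expand and rearrange: v² + 4v - 32 = 0.
Solving gives v = 4 or v = -8.
Check each candidate in the original equation:
  v = 4: √(49) = 7, while v + 3 = 7 — valid.
  v = -8: √(25) = 5, while v + 3 = -5 — extraneous.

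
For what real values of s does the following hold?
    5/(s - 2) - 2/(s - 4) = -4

Multiply both sides by (s - 2)(s - 4):
5(s - 4) - 2(s - 2) = -4(s - 2)(s - 4).
Expand and collect terms: -4s² + 21s - 16 = 0.
By the quadratic formula, s = (-21 ± √185) / -8, so s ≈ 0.9248 or s ≈ 4.3252.
Neither value makes a denominator zero (s ≠ 2, s ≠ 4), so both are valid.

s = 0.9248 or s = 4.3252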